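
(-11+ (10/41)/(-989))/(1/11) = -4906539/40549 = -121.00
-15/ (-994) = 15/ 994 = 0.02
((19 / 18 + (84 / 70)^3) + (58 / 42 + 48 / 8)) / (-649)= -160091 / 10221750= -0.02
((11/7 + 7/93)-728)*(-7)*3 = 472856/31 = 15253.42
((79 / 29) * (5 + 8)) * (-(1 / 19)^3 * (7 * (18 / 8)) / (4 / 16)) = -0.33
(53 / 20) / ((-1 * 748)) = -0.00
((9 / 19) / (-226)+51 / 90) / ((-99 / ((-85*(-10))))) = -3090940 / 637659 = -4.85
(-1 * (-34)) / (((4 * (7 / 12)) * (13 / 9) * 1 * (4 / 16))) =3672 / 91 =40.35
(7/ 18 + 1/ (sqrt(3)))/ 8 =7/ 144 + sqrt(3)/ 24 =0.12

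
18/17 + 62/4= 563/34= 16.56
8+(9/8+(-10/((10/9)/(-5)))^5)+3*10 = 1476225313/8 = 184528164.12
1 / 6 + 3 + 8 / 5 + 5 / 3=193 / 30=6.43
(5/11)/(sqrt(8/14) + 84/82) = 30135/30932-8405*sqrt(7)/30932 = 0.26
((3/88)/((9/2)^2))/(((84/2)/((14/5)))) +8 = 71281/8910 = 8.00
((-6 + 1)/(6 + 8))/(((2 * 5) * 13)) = -1/364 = -0.00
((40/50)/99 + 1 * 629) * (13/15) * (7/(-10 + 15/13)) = -368337697/853875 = -431.37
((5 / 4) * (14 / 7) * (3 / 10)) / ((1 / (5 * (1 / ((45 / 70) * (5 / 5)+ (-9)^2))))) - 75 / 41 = -55715 / 31242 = -1.78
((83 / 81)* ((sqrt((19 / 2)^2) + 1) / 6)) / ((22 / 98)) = 28469 / 3564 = 7.99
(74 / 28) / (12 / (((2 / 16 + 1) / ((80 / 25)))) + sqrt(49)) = 555 / 8638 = 0.06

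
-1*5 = -5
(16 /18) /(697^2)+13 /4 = 56839685 /17489124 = 3.25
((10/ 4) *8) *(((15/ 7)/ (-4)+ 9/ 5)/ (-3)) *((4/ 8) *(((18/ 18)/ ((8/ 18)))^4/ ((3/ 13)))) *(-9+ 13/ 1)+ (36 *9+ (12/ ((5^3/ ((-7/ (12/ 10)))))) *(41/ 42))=-104071111/ 67200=-1548.68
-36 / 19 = -1.89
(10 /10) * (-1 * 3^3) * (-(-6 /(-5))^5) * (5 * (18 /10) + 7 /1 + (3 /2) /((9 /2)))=3429216 /3125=1097.35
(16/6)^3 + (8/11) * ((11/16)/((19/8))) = 9836/513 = 19.17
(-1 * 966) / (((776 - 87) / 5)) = -7.01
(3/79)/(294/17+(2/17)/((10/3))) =85/38789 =0.00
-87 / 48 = -29 / 16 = -1.81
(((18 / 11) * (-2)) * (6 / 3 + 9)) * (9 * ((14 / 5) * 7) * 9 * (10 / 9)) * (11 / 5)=-698544 / 5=-139708.80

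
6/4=3/2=1.50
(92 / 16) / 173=23 / 692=0.03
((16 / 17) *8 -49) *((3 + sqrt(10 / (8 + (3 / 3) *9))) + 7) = -7050 / 17 -705 *sqrt(170) / 289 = -446.51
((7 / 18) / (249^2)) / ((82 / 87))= 203 / 30504492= 0.00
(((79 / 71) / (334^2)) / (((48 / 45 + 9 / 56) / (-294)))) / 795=-325164 / 108199642517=-0.00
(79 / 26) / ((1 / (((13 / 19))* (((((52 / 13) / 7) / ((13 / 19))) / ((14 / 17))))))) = 1343 / 637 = 2.11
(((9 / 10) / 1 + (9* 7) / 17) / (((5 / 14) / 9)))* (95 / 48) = 229.72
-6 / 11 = -0.55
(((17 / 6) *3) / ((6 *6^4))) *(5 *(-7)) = -595 / 15552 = -0.04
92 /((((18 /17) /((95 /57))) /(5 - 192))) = -731170 /27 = -27080.37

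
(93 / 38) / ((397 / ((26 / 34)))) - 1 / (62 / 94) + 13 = 91337951 / 7950322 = 11.49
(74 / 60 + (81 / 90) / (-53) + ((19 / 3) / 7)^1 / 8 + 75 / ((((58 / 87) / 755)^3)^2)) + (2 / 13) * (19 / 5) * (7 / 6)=146524085035788862854597055 / 926016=158230619164019696046.93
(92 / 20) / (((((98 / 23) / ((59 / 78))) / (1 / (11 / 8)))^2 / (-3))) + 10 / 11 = 500105542 / 736470735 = 0.68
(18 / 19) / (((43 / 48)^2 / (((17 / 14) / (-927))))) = -39168 / 25329451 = -0.00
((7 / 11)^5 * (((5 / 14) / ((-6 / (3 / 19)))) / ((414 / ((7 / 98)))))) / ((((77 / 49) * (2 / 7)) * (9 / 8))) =-84035 / 250831778868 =-0.00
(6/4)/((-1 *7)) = -3/14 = -0.21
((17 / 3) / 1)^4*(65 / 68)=319345 / 324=985.63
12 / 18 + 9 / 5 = 37 / 15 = 2.47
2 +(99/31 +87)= 2858/31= 92.19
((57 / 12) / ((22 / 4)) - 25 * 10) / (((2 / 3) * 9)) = -1827 / 44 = -41.52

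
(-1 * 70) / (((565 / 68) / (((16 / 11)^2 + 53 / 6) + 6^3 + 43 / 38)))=-1497564544 / 779361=-1921.53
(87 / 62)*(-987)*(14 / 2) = -601083 / 62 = -9694.89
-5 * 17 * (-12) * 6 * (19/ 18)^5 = 210468415/ 26244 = 8019.68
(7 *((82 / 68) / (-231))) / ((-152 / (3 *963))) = 39483 / 56848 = 0.69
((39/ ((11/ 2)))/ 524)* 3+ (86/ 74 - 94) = -9895341/ 106634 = -92.80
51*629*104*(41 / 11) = 136784856 / 11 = 12434986.91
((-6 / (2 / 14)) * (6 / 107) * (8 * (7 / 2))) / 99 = -0.67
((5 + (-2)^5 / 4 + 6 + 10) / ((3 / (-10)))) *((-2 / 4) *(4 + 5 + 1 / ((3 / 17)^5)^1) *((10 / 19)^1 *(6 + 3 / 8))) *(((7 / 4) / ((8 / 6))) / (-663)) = -842.19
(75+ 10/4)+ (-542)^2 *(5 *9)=26438915/2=13219457.50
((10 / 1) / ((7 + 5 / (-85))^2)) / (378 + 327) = 289 / 981642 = 0.00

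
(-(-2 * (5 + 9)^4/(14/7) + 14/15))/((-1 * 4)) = -288113/30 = -9603.77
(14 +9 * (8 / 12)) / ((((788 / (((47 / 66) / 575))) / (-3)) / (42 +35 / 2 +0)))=-5593 / 996820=-0.01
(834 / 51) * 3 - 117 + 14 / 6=-3346 / 51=-65.61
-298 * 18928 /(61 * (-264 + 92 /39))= 54995304 /155611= 353.42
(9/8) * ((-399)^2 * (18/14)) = 1842183/8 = 230272.88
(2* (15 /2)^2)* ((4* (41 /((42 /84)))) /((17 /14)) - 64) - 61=393163 /17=23127.24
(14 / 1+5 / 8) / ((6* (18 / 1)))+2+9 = 1069 / 96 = 11.14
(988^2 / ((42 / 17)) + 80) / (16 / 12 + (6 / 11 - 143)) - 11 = -91646533 / 32599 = -2811.33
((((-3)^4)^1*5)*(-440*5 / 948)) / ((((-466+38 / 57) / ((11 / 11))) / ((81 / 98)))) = 9021375 / 5403916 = 1.67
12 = 12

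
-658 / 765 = -0.86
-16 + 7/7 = -15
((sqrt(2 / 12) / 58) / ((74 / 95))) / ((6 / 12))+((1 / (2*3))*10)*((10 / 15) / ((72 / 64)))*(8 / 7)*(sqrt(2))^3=95*sqrt(6) / 12876+1280*sqrt(2) / 567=3.21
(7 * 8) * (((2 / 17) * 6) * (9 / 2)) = 3024 / 17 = 177.88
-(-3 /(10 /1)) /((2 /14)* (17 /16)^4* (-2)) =-344064 /417605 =-0.82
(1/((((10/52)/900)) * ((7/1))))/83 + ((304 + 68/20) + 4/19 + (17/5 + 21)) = 18769921/55195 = 340.07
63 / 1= 63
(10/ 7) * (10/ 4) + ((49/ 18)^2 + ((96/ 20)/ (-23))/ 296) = 105972481/ 9650340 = 10.98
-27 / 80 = -0.34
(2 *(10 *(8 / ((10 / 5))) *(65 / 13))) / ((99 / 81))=3600 / 11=327.27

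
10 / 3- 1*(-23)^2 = -1577 / 3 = -525.67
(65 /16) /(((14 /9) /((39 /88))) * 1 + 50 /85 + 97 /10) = 1939275 /6586712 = 0.29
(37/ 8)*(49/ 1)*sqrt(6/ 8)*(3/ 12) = 1813*sqrt(3)/ 64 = 49.07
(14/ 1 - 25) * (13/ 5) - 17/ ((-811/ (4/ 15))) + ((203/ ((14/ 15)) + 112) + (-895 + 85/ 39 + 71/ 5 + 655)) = 77.29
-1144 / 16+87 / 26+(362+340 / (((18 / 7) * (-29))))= 981550 / 3393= 289.29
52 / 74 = 26 / 37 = 0.70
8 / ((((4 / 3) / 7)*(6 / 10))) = 70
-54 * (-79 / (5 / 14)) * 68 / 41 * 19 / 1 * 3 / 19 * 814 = 9917528544 / 205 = 48378188.02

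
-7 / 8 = -0.88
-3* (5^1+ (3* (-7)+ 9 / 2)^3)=107691 / 8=13461.38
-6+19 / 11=-47 / 11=-4.27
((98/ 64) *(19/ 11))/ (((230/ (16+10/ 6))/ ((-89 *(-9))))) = 13174581/ 80960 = 162.73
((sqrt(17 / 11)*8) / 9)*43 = 344*sqrt(187) / 99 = 47.52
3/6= 1/2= 0.50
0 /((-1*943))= 0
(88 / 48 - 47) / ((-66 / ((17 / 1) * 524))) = 603517 / 99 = 6096.13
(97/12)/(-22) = -97/264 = -0.37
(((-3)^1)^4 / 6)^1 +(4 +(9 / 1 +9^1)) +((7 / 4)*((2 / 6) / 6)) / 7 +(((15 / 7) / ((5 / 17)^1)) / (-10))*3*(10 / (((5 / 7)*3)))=9113 / 360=25.31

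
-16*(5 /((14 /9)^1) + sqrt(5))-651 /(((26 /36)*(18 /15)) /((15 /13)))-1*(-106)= -960767 /1183-16*sqrt(5)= -847.92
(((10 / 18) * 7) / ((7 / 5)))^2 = 625 / 81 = 7.72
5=5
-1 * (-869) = 869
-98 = -98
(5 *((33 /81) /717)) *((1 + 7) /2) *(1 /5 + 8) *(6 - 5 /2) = 6314 /19359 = 0.33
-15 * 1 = -15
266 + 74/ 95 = 25344/ 95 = 266.78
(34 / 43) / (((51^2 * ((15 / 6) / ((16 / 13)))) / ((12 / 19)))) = 256 / 2708355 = 0.00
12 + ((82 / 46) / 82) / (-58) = 32015 / 2668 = 12.00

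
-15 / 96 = -5 / 32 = -0.16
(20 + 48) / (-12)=-17 / 3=-5.67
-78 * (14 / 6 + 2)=-338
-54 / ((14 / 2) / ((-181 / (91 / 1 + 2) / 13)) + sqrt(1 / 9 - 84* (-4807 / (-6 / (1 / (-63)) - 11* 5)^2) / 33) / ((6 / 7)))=541342764* sqrt(214453) / 18200584547579 + 21023019322344 / 18200584547579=1.17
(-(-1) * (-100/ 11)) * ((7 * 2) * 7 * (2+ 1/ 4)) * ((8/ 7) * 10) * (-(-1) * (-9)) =2268000/ 11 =206181.82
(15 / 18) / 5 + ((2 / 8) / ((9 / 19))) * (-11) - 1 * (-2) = -131 / 36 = -3.64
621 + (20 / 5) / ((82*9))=621.01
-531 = -531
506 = 506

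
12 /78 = 2 /13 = 0.15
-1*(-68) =68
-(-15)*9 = 135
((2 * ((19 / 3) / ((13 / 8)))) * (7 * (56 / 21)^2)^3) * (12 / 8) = 13667139584 / 9477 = 1442137.76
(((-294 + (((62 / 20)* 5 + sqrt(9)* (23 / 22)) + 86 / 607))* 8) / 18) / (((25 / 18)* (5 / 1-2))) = -14701256 / 500775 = -29.36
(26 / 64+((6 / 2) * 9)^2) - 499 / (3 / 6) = -8595 / 32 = -268.59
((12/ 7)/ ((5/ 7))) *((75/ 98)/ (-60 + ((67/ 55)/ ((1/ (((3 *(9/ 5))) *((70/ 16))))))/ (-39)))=-171600/ 5674543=-0.03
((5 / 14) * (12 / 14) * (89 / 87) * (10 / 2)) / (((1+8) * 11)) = 2225 / 140679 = 0.02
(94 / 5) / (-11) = -94 / 55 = -1.71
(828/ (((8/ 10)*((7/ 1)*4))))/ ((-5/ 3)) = -22.18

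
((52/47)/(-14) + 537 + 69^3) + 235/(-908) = 98296468749/298732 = 329045.66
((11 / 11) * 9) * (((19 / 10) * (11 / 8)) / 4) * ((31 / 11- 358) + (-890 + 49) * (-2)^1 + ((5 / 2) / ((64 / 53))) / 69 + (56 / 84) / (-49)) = 360030640539 / 46161920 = 7799.30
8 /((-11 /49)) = -392 /11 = -35.64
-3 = -3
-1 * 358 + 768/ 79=-27514/ 79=-348.28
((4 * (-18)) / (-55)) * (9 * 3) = 1944 / 55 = 35.35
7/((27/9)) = 7/3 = 2.33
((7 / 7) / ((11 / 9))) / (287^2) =9 / 906059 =0.00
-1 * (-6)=6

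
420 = 420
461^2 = 212521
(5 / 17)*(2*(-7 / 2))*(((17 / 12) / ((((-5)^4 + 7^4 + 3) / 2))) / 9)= -35 / 163566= -0.00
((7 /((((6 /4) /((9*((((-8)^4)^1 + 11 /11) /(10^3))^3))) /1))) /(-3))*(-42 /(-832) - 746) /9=79798.16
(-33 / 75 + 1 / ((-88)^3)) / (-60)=2498739 / 340736000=0.01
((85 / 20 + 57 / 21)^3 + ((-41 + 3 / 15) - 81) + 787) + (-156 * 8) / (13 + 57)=108129863 / 109760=985.15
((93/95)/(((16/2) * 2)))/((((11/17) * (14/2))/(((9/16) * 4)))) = 14229/468160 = 0.03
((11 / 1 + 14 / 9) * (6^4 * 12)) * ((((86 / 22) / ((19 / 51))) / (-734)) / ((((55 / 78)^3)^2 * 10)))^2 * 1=2976560365617471281954919834894336 / 112698200965045325223931884765625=26.41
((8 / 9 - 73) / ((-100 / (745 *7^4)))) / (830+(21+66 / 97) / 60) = 22521372797 / 14498109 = 1553.40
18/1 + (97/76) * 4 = 439/19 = 23.11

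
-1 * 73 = -73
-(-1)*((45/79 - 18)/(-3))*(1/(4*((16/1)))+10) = 294219/5056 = 58.19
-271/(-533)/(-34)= -271/18122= -0.01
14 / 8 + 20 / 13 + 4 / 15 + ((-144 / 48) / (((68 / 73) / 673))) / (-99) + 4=357948 / 12155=29.45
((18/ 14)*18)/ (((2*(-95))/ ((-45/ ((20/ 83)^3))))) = 416832723/ 1064000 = 391.76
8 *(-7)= -56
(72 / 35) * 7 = 72 / 5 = 14.40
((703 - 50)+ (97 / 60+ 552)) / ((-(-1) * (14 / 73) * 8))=5284981 / 6720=786.46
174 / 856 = 87 / 428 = 0.20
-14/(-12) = 7/6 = 1.17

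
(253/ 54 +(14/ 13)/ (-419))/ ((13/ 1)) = 1377335/ 3823794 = 0.36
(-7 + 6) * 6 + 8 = 2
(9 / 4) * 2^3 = 18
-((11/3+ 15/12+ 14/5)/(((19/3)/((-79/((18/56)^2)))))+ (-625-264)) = 14009947/7695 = 1820.66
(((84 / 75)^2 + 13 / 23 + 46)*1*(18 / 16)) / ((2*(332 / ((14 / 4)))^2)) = 303146487 / 101406080000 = 0.00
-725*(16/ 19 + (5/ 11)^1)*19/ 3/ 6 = -196475/ 198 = -992.30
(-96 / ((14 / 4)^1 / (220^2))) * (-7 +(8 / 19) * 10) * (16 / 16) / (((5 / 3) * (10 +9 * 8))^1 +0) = 27096.19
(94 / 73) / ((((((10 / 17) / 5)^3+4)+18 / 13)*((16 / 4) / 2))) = 3001843 / 25113022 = 0.12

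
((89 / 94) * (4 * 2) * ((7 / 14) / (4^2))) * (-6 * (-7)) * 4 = 1869 / 47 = 39.77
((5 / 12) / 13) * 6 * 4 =10 / 13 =0.77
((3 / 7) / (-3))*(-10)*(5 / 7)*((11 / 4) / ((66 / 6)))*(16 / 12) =50 / 147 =0.34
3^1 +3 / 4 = 15 / 4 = 3.75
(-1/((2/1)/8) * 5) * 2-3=-43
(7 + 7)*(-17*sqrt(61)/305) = -238*sqrt(61)/305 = -6.09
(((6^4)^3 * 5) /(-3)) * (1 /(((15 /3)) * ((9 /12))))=-967458816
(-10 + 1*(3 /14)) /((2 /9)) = -1233 /28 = -44.04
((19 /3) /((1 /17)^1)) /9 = 323 /27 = 11.96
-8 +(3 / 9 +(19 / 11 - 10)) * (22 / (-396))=-2245 / 297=-7.56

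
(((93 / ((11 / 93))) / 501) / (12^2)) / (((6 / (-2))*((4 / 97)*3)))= -93217 / 3174336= -0.03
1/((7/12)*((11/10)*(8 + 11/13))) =0.18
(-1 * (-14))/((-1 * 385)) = -2/55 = -0.04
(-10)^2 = 100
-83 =-83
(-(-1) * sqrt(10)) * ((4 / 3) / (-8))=-0.53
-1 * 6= -6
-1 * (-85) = 85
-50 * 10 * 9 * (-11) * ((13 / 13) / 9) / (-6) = -2750 / 3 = -916.67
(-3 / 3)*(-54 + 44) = 10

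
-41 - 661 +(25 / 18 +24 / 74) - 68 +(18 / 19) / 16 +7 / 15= -194304931 / 253080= -767.76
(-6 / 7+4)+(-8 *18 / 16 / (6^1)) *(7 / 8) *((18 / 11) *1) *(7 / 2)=-5389 / 1232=-4.37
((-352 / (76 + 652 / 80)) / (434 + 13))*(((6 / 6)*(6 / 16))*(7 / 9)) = -560 / 205173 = -0.00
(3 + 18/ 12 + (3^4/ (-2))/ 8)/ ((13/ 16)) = -9/ 13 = -0.69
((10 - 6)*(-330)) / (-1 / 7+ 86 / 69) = -637560 / 533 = -1196.17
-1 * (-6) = 6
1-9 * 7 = -62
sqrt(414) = 3 * sqrt(46) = 20.35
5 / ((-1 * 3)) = -5 / 3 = -1.67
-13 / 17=-0.76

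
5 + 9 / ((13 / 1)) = 74 / 13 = 5.69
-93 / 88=-1.06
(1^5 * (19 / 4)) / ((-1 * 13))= -19 / 52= -0.37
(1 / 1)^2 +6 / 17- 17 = -266 / 17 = -15.65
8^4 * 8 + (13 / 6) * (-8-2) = 98239 / 3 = 32746.33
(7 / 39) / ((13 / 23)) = 161 / 507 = 0.32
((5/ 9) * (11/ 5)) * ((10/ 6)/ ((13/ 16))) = 880/ 351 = 2.51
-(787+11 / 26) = -20473 / 26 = -787.42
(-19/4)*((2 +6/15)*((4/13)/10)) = -114/325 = -0.35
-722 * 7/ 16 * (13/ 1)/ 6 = -32851/ 48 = -684.40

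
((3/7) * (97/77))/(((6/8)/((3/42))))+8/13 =32706/49049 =0.67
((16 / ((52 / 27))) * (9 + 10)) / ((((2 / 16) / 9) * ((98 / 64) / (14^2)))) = 18911232 / 13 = 1454710.15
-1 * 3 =-3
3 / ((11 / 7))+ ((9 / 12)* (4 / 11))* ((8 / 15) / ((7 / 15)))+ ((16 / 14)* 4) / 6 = 689 / 231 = 2.98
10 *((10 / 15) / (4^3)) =5 / 48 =0.10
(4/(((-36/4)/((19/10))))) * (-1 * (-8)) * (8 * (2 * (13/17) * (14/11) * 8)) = -7081984/8415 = -841.59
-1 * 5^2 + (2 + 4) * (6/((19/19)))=11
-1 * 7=-7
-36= -36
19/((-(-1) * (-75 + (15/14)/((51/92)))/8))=-2.08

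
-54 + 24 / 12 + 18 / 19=-970 / 19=-51.05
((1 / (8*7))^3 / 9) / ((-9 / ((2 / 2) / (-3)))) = 1 / 42674688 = 0.00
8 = 8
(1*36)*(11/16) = 99/4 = 24.75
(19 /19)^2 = 1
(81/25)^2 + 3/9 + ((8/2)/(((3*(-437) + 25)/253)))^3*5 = 4184264458756/498464450625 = 8.39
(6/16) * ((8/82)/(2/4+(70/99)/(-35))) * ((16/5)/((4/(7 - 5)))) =2376/19475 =0.12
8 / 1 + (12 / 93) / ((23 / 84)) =6040 / 713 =8.47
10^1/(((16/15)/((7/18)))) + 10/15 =69/16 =4.31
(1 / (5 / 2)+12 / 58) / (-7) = -88 / 1015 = -0.09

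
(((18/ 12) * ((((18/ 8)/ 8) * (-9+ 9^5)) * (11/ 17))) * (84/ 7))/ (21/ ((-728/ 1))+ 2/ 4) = 341930160/ 833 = 410480.38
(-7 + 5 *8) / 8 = 33 / 8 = 4.12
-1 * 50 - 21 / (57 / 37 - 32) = -7939 / 161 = -49.31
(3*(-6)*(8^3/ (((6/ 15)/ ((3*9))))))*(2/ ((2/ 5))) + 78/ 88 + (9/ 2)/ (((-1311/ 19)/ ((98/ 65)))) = -204602060163/ 65780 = -3110399.21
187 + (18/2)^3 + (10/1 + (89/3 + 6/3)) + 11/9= 8630/9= 958.89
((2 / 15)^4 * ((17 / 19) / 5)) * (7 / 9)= 1904 / 43284375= 0.00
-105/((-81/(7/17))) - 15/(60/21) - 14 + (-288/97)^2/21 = -2212488541/120924468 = -18.30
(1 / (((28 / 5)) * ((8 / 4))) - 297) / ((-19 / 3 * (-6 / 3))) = -49881 / 2128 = -23.44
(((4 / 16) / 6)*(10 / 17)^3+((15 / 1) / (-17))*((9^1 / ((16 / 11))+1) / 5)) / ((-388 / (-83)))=-0.27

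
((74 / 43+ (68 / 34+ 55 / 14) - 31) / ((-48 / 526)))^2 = 13667742454081 / 208744704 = 65475.88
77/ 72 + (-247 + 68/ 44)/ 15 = -12113/ 792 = -15.29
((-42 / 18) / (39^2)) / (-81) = 7 / 369603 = 0.00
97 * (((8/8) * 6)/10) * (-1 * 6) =-1746/5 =-349.20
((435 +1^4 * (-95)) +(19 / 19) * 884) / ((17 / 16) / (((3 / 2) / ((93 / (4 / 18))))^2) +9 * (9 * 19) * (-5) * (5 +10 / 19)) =2176 / 71433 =0.03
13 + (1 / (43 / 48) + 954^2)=39135595 / 43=910130.12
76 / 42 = 38 / 21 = 1.81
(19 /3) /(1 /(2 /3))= 38 /9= 4.22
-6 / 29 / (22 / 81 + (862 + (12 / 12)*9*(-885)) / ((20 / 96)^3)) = 30375 / 115326313789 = 0.00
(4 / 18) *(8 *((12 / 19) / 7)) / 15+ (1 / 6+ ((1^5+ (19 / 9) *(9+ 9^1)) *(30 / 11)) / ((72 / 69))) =26889431 / 263340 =102.11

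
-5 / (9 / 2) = -10 / 9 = -1.11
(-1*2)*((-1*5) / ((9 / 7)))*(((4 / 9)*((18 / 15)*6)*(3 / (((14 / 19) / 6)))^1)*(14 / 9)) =8512 / 9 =945.78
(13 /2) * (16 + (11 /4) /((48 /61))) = 48659 /384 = 126.72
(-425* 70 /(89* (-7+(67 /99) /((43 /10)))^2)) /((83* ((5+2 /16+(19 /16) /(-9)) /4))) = -310539431664000 /4506590952507173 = -0.07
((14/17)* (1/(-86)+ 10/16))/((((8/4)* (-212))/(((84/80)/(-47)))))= 31017/1165389440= 0.00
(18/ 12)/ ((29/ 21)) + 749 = 43505/ 58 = 750.09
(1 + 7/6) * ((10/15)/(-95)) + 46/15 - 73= -59806/855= -69.95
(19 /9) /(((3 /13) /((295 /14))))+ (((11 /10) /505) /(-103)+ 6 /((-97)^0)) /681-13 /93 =66631555037321 /345897929475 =192.63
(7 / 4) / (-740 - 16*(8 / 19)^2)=-2527 / 1072656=-0.00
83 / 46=1.80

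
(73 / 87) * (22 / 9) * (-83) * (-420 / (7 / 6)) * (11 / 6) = 29325560 / 261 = 112358.47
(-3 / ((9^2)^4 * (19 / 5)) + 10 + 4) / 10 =3816809257 / 2726292330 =1.40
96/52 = 1.85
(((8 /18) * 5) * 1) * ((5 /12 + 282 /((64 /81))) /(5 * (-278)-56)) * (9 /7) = -171515 /242928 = -0.71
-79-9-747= -835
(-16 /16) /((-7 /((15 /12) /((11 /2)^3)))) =10 /9317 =0.00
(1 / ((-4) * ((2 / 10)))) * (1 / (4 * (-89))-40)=71205 / 1424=50.00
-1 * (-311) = 311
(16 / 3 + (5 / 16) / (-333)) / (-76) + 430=429.93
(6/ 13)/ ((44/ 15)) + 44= 12629/ 286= 44.16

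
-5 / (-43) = 5 / 43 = 0.12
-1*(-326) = 326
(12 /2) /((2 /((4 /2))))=6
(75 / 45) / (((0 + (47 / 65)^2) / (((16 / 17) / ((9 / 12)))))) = 1352000 / 337977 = 4.00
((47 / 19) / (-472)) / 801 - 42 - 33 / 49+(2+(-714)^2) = 179426244918745 / 351985032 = 509755.33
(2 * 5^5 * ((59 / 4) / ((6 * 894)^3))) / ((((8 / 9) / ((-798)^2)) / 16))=3261409375 / 476344656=6.85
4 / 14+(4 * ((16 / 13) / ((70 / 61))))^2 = 3869454 / 207025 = 18.69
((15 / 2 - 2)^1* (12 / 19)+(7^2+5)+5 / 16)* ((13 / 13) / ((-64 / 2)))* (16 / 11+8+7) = -289057 / 9728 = -29.71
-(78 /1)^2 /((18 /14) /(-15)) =70980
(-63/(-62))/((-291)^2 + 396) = 7/586086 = 0.00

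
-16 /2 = -8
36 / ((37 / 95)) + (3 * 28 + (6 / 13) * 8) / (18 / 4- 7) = 57.36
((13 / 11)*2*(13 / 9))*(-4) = -1352 / 99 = -13.66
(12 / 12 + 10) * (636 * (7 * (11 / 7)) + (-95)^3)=-9354169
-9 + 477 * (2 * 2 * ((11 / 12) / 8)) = 1677 / 8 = 209.62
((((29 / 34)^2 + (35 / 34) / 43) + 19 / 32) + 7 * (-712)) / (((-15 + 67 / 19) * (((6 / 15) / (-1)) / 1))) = -188235131705 / 173381504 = -1085.67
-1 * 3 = -3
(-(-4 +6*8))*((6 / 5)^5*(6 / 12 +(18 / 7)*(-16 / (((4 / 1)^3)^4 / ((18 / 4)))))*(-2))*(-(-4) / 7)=1961947251 / 31360000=62.56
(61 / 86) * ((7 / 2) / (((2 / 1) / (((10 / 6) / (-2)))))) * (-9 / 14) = 0.66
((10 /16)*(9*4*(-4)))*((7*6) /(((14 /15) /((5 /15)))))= -1350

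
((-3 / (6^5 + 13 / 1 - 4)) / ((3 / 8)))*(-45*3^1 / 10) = 12 / 865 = 0.01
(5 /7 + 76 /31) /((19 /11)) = 7557 /4123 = 1.83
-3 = -3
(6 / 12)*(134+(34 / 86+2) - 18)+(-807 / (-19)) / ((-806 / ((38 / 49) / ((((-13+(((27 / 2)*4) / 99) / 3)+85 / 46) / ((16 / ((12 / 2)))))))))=558146650759 / 9426941342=59.21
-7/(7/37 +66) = -259/2449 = -0.11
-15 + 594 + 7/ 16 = 9271/ 16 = 579.44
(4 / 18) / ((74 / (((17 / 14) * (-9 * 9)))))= -153 / 518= -0.30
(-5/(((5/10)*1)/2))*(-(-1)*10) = -200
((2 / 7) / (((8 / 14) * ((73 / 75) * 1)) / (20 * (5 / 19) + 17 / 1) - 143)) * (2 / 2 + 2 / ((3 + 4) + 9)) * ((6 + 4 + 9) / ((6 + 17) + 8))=-5424975 / 3937145948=-0.00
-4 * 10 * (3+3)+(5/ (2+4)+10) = -1375/ 6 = -229.17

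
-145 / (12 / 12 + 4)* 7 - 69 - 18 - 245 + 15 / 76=-40645 / 76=-534.80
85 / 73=1.16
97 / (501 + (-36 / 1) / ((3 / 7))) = 97 / 417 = 0.23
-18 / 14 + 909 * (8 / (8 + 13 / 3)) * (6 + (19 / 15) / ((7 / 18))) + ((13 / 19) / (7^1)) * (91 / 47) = 6310798922 / 1156435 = 5457.12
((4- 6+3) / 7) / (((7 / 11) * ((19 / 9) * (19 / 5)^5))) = 309375 / 2305248169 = 0.00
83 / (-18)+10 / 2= 7 / 18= 0.39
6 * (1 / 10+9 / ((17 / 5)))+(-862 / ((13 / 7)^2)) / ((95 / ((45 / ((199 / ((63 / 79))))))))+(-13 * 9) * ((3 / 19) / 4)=195480922569 / 17163244540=11.39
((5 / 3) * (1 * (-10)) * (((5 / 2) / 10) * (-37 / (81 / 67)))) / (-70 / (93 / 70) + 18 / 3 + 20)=-1921225 / 402084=-4.78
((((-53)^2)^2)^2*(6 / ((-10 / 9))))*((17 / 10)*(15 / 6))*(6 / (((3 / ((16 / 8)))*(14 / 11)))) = -314349176886961689 / 70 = -4490702526956595.56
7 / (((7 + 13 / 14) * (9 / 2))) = 196 / 999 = 0.20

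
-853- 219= -1072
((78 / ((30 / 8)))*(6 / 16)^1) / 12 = 0.65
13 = 13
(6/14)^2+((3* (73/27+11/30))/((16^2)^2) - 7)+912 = 261610577581/289013760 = 905.18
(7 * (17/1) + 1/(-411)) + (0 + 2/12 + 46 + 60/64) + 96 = 574527/2192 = 262.10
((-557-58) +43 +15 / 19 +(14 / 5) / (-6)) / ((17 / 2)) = -67.26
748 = 748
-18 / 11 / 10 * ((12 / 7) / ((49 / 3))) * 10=-648 / 3773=-0.17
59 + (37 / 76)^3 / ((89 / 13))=2305721465 / 39068864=59.02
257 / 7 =36.71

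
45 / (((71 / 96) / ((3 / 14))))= 6480 / 497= 13.04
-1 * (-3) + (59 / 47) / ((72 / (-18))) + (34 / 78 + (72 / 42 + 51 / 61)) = 17759005 / 3130764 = 5.67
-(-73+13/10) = 717/10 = 71.70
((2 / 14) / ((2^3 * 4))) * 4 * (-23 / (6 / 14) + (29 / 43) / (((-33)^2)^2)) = -684177583 / 713924442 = -0.96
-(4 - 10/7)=-18/7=-2.57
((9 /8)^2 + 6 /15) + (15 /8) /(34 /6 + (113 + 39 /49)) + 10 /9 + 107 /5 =1223548669 /50575680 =24.19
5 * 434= 2170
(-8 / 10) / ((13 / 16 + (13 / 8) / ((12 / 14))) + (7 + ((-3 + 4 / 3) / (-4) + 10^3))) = -32 / 40405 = -0.00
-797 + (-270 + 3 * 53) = -908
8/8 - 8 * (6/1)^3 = -1727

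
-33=-33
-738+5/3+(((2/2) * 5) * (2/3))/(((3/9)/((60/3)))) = -1609/3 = -536.33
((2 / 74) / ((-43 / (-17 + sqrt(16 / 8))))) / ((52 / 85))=0.02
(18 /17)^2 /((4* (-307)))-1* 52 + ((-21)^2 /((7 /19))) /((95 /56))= 289946359 /443615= 653.60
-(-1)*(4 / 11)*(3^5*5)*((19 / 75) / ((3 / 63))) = 129276 / 55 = 2350.47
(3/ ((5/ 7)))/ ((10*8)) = 21/ 400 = 0.05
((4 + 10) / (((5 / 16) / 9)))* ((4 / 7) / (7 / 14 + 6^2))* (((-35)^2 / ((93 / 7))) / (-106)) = -658560 / 119939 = -5.49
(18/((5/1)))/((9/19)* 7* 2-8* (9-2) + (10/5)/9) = -1539/21010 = -0.07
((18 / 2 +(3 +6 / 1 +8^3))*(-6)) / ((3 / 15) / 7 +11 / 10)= -222600 / 79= -2817.72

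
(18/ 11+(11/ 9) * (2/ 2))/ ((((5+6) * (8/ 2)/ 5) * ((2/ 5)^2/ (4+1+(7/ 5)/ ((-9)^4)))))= 6593900/ 649539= 10.15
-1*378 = -378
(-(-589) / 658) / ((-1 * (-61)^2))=-589 / 2448418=-0.00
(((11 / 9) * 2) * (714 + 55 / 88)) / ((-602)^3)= -62887 / 7854019488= -0.00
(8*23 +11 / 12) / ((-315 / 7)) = -2219 / 540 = -4.11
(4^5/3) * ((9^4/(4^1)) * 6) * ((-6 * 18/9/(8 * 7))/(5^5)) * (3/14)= -7558272/153125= -49.36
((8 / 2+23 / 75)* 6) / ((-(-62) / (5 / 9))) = 0.23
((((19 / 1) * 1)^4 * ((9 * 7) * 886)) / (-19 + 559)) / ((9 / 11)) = 4445379631 / 270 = 16464369.00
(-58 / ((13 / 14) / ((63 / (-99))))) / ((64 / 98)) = 69629 / 1144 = 60.86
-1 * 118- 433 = -551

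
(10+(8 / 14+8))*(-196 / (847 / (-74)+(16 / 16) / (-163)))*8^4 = 1301897.89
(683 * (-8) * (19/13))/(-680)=12977/1105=11.74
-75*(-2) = 150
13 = 13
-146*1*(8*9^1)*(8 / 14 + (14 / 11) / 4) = -9351.58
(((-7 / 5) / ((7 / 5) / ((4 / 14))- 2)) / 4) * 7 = -49 / 58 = -0.84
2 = 2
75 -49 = 26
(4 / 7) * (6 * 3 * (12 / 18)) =48 / 7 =6.86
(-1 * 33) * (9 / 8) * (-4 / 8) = 297 / 16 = 18.56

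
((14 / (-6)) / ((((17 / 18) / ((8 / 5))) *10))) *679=-114072 / 425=-268.40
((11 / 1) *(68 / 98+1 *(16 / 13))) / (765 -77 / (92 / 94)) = 620356 / 20110727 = 0.03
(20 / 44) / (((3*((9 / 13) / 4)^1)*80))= 13 / 1188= 0.01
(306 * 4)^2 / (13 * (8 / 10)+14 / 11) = 13733280 / 107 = 128348.41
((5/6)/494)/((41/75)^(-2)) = 1681/3334500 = 0.00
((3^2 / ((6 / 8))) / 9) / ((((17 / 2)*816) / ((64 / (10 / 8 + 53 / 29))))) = 3712 / 928557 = 0.00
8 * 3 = 24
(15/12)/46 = 5/184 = 0.03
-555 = -555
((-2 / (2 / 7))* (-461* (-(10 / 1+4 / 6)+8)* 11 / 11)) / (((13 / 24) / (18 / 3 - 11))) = 79433.85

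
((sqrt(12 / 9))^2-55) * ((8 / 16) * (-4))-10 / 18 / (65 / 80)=12478 / 117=106.65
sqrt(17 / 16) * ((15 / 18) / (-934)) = -5 * sqrt(17) / 22416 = -0.00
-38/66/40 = -19/1320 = -0.01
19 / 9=2.11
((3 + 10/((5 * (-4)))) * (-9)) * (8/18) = -10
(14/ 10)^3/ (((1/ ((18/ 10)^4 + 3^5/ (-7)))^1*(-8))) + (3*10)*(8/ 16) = 3641613/ 156250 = 23.31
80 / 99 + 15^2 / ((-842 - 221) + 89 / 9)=557765 / 938322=0.59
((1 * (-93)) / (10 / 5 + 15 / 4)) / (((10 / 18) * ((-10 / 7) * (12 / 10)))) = 16.98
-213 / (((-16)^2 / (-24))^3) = 5751 / 32768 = 0.18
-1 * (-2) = 2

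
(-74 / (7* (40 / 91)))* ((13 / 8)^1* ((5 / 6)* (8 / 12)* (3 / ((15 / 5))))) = -6253 / 288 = -21.71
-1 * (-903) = 903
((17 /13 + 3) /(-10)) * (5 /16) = -7 /52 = -0.13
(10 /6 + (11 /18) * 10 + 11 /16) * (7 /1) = 8533 /144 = 59.26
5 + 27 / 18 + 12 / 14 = 7.36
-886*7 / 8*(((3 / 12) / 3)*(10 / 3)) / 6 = -15505 / 432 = -35.89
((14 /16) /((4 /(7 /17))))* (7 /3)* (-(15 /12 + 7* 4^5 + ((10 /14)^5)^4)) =-2288203202086345915177 /1518611995308487296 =-1506.77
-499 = -499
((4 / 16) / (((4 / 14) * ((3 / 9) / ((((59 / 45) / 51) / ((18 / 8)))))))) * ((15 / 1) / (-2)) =-413 / 1836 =-0.22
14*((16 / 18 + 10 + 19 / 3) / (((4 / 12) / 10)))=21700 / 3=7233.33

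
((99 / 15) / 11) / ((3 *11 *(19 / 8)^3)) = 512 / 377245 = 0.00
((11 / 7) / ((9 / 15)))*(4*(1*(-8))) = -1760 / 21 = -83.81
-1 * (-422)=422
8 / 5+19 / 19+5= 38 / 5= 7.60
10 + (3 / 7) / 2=143 / 14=10.21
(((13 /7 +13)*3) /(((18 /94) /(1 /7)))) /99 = 4888 /14553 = 0.34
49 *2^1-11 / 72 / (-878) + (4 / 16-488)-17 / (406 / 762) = -5411050307 / 12832848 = -421.66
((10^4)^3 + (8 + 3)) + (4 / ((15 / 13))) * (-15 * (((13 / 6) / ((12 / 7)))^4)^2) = 180551034018037232784879251 / 180551034077184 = 999999999672.41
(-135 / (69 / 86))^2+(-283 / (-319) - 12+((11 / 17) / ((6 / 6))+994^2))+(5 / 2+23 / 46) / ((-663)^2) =25129856137856923 / 24725902773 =1016337.25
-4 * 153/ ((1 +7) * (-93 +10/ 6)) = 459/ 548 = 0.84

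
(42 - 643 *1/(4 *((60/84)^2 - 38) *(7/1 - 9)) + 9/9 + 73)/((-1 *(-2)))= 1673229/29392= 56.93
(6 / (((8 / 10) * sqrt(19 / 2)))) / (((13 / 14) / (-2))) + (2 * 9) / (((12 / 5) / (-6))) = -45 - 210 * sqrt(38) / 247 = -50.24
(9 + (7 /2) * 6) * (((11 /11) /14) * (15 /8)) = 225 /56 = 4.02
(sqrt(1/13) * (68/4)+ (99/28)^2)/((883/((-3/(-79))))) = 51 * sqrt(13)/906841+ 29403/54689488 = 0.00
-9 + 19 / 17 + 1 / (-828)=-110969 / 14076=-7.88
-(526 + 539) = -1065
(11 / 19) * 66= 726 / 19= 38.21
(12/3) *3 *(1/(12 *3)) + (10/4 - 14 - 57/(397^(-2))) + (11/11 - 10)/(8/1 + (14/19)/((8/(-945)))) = -323791382311/36042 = -8983724.05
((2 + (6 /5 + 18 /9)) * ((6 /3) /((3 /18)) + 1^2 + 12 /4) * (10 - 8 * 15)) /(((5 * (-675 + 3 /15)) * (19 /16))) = 73216 /32053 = 2.28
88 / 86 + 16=732 / 43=17.02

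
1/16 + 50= 801/16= 50.06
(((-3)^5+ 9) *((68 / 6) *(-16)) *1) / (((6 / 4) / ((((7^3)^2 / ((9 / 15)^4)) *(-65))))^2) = 1292395589175372500000000 / 19683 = 65660498357738784738.10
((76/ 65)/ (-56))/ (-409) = 19/ 372190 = 0.00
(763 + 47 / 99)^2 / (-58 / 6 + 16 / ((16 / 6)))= -5712941056 / 35937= -158971.01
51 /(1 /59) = 3009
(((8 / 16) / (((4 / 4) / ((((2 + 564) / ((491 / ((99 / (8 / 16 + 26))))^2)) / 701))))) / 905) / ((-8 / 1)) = -2773683 / 859233727960490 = -0.00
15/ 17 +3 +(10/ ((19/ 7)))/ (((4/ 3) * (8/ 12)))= 10371/ 1292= 8.03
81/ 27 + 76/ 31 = 169/ 31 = 5.45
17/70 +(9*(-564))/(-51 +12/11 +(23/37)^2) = 2681720917/26101670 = 102.74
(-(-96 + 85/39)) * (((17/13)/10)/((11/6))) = 6.69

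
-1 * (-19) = 19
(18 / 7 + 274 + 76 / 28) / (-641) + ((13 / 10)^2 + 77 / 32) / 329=-71407443 / 168711200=-0.42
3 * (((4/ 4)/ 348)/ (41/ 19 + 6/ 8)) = 19/ 6409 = 0.00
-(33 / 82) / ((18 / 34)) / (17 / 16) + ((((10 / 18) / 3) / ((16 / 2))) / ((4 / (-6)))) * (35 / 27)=-121223 / 159408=-0.76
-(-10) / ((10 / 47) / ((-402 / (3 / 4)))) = -25192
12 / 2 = 6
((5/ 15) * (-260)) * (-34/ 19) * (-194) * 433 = -742577680/ 57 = -13027678.60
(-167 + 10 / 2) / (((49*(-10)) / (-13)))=-1053 / 245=-4.30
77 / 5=15.40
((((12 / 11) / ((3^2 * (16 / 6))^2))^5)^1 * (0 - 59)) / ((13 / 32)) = -59 / 16671051251712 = -0.00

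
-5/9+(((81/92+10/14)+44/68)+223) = 22138783/98532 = 224.69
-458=-458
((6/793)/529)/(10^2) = 3/20974850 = 0.00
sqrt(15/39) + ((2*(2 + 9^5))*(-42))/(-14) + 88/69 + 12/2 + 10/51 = sqrt(65)/13 + 415609702/1173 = 354314.09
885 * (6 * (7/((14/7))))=18585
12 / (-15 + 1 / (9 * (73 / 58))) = -7884 / 9797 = -0.80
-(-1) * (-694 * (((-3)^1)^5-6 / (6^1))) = 169336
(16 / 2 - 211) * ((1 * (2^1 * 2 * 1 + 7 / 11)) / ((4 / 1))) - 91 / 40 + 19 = -96171 / 440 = -218.57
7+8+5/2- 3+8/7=219/14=15.64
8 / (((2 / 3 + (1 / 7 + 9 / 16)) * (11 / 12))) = 32256 / 5071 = 6.36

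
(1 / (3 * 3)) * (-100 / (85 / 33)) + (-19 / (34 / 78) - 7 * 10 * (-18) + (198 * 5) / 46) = 1447036 / 1173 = 1233.62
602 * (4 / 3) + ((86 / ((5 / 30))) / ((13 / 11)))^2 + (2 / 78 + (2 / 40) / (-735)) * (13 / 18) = 951167315767 / 4968600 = 191435.68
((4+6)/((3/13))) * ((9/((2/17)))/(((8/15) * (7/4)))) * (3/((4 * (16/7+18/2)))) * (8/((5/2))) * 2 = 119340/79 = 1510.63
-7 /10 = -0.70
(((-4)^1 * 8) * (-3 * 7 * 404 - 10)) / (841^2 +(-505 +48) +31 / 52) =14134016 / 36754879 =0.38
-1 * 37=-37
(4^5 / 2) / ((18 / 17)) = 483.56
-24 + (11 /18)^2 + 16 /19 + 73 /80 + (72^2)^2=3308706457847 /123120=26873834.13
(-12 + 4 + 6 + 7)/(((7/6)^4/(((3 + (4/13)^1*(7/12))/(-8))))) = -1.07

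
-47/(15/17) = -799/15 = -53.27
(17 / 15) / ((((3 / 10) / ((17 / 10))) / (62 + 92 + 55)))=60401 / 45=1342.24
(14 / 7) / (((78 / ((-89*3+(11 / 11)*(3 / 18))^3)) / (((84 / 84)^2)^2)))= -4103684801 / 8424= -487142.07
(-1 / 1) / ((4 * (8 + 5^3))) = -1 / 532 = -0.00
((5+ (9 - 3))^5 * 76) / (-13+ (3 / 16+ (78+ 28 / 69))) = 13512823104 / 72415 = 186602.54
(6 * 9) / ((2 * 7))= 27 / 7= 3.86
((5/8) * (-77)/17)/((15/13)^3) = -169169/91800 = -1.84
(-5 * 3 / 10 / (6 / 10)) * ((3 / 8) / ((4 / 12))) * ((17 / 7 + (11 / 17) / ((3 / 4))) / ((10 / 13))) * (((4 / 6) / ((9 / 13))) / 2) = -198575 / 34272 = -5.79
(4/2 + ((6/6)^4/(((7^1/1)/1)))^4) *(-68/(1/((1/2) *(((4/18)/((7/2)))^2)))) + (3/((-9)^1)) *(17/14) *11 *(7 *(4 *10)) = -1246.94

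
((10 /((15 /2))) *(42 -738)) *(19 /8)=-2204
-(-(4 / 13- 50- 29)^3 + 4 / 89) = -95283334651 / 195533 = -487300.53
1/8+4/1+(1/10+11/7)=1623/280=5.80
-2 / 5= -0.40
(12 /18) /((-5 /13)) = -26 /15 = -1.73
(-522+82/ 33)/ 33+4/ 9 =-16660/ 1089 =-15.30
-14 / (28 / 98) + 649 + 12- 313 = 299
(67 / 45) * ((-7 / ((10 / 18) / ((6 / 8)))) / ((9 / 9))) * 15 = -4221 / 20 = -211.05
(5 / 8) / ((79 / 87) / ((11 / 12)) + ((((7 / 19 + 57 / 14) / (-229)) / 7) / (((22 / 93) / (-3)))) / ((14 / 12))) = 216396985 / 353403196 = 0.61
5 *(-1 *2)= -10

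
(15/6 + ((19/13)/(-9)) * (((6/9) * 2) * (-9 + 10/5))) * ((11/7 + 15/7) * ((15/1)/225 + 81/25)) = 699112/14175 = 49.32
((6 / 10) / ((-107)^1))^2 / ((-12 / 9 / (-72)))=486 / 286225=0.00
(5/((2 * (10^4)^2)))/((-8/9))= -9/320000000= -0.00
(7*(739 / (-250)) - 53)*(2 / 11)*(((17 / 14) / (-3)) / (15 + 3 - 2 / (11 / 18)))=34799 / 94500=0.37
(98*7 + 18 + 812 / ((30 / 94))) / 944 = 12181 / 3540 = 3.44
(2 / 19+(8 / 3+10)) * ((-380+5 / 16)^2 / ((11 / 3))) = 502154.89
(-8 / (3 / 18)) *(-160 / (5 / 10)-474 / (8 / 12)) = 49488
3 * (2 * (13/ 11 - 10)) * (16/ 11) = -9312/ 121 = -76.96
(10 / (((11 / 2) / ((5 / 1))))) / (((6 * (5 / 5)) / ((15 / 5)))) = 50 / 11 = 4.55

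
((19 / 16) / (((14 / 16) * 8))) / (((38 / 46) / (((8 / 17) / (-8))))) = -23 / 1904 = -0.01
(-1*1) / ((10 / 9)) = -9 / 10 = -0.90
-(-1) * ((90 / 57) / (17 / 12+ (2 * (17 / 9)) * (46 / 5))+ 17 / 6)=2135453 / 742254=2.88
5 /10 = 1 /2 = 0.50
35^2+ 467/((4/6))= 3851/2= 1925.50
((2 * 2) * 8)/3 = 32/3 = 10.67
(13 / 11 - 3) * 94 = -170.91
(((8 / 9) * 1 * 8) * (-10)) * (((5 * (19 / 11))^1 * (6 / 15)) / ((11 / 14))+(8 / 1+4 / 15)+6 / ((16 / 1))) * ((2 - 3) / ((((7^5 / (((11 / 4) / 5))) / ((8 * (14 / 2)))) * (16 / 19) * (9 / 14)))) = 14388092 / 4584195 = 3.14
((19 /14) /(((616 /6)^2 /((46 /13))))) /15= 1311 /43163120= 0.00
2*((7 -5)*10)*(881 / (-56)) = -4405 / 7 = -629.29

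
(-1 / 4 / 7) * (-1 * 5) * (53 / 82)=265 / 2296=0.12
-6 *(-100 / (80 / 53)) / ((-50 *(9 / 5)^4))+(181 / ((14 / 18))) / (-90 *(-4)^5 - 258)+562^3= 166490505377491543 / 937951812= 177504327.25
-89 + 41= -48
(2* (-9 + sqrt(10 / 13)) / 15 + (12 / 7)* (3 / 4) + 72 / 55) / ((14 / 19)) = 19* sqrt(130) / 1365 + 10203 / 5390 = 2.05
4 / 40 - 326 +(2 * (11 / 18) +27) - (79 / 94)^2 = -118643483 / 397620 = -298.38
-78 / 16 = -39 / 8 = -4.88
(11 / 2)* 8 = 44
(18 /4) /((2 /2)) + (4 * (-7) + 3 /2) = -22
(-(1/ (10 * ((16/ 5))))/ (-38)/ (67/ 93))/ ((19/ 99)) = 9207/ 1547968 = 0.01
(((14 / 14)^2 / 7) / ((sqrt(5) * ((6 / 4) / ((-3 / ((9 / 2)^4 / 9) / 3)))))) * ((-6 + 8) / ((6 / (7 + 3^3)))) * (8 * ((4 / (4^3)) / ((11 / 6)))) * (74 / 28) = -20128 * sqrt(5) / 5893965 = -0.01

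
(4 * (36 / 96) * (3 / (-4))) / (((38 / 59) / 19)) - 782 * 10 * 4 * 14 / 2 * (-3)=656846.81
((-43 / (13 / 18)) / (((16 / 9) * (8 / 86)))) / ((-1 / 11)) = 1647459 / 416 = 3960.24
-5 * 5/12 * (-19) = 475/12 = 39.58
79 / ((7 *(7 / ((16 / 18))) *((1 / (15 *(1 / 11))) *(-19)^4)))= 3160 / 210729057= 0.00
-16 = -16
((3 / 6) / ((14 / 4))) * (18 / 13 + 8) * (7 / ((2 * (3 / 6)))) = 122 / 13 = 9.38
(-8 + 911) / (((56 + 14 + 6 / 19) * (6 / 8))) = 5719 / 334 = 17.12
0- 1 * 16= -16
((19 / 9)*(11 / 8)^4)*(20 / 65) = 278179 / 119808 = 2.32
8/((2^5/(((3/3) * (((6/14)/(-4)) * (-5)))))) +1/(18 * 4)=149/1008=0.15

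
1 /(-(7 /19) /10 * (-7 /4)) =760 /49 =15.51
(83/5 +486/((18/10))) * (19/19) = 1433/5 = 286.60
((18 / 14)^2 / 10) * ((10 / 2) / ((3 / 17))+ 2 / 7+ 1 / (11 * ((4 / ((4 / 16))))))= 2856519 / 603680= 4.73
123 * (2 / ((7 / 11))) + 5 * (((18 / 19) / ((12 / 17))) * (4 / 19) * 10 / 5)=984006 / 2527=389.40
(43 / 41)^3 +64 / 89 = 11487067 / 6133969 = 1.87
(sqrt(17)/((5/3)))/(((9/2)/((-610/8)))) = -61 * sqrt(17)/6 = -41.92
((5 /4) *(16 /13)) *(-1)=-20 /13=-1.54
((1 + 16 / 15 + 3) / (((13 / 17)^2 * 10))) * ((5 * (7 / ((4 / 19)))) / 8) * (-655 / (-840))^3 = 234541085939 / 27474370560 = 8.54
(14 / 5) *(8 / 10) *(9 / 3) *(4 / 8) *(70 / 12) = 98 / 5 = 19.60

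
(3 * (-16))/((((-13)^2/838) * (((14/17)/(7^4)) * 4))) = -173480.88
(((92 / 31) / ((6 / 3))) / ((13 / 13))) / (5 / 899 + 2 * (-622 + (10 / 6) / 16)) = -32016 / 26835929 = -0.00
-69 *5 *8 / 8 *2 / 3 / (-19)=230 / 19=12.11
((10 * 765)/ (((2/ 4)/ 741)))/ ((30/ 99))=37413090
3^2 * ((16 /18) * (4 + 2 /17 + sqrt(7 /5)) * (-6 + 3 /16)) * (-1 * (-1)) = -246.49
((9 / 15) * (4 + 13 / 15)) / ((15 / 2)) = 146 / 375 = 0.39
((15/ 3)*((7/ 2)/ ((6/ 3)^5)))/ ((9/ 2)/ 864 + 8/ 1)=105/ 1537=0.07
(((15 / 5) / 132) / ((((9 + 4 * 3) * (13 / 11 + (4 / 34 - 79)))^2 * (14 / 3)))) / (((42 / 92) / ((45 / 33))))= 6647 / 1216563074160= 0.00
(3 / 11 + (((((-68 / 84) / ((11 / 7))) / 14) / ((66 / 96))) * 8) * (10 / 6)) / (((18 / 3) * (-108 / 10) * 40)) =0.00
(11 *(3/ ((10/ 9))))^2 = 88209/ 100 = 882.09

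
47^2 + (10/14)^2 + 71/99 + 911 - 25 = 15019799/4851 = 3096.23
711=711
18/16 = 1.12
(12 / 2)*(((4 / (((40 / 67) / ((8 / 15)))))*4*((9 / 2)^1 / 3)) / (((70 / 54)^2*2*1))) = 1172232 / 30625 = 38.28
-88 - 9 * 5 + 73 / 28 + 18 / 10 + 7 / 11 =-127.96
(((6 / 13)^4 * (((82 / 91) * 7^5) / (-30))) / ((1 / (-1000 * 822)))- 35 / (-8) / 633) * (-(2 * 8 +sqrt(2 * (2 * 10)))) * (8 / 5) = -672585677.75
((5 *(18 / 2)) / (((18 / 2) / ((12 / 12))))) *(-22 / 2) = -55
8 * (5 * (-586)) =-23440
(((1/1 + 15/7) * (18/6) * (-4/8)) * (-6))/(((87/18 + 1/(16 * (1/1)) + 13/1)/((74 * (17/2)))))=5978016/6013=994.18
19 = 19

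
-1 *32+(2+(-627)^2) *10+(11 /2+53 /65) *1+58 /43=21975886863 /5590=3931285.66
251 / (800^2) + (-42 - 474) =-330239749 / 640000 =-516.00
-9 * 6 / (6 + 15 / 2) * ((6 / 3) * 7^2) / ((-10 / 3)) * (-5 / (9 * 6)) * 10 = -980 / 9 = -108.89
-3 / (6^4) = -1 / 432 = -0.00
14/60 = 7/30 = 0.23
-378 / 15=-126 / 5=-25.20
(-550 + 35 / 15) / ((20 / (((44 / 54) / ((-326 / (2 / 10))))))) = 18073 / 1320300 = 0.01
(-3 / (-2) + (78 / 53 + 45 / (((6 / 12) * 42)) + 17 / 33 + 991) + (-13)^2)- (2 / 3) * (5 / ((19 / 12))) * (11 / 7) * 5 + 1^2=535060205 / 465234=1150.09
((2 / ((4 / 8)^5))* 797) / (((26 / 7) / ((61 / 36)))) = 2722552 / 117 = 23269.68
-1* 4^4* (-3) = 768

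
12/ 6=2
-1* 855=-855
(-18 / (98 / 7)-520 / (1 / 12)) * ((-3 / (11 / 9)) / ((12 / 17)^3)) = 214644057 / 4928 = 43556.02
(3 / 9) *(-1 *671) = -671 / 3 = -223.67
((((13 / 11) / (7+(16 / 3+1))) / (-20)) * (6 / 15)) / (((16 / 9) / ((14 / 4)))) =-2457 / 704000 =-0.00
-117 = -117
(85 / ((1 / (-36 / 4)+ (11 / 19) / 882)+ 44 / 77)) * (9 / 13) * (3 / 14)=183141 / 6695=27.35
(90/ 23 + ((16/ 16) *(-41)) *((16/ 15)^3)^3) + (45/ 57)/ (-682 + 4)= -69.38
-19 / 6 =-3.17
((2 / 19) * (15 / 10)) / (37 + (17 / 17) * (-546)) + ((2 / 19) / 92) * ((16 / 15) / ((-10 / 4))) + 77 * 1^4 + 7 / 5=68836459 / 878025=78.40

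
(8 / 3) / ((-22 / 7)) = -28 / 33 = -0.85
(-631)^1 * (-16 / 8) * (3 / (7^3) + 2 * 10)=8661106 / 343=25251.04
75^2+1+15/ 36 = 67517/ 12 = 5626.42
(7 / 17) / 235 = 7 / 3995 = 0.00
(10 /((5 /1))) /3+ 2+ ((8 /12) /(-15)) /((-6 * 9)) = 3241 /1215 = 2.67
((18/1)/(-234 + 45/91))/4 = -91/4722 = -0.02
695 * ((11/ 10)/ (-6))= -1529/ 12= -127.42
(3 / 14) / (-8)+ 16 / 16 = 0.97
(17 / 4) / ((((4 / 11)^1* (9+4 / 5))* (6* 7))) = 935 / 32928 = 0.03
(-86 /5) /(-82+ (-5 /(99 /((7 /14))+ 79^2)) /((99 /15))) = 0.21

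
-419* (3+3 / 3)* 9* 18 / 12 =-22626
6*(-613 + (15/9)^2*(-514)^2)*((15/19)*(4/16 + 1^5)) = 164984575/38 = 4341699.34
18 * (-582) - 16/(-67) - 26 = -703618/67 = -10501.76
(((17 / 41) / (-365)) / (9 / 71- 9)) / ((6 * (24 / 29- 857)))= -35003 / 1404519423300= -0.00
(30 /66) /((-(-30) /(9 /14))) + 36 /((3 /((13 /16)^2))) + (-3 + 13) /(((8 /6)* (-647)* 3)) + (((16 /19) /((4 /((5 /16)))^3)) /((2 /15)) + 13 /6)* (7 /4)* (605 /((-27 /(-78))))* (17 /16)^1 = 189168512496556093 /26798610972672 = 7058.89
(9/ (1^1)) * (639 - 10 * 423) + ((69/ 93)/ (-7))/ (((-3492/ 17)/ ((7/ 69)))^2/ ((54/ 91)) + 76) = -14002985202117251/ 433274086516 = -32319.00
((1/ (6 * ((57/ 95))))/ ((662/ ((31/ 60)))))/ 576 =31/ 82363392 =0.00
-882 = -882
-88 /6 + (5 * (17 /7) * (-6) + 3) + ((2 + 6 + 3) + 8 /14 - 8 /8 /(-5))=-7639 /105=-72.75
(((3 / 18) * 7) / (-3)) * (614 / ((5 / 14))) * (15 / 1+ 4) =-571634 / 45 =-12702.98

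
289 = 289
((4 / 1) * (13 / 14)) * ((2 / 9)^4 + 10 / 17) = 1712932 / 780759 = 2.19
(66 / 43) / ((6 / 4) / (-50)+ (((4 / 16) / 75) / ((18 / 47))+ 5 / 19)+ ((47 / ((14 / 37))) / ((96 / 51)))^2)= 3088834560 / 8763634730077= 0.00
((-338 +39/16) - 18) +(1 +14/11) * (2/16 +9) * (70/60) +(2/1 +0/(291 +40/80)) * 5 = -84313/264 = -319.37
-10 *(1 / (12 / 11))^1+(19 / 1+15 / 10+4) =46 / 3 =15.33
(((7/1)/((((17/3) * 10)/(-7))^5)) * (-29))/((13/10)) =0.00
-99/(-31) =99/31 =3.19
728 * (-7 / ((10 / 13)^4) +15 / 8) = -16487107 / 1250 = -13189.69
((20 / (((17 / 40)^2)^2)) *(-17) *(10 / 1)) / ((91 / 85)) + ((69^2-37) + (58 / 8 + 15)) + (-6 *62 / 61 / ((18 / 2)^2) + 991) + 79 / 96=-126969016685327 / 1386062496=-91604.11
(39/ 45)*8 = 104/ 15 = 6.93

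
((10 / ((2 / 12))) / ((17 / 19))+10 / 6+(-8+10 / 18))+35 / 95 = 179215 / 2907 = 61.65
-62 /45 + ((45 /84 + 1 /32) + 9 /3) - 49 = -471853 /10080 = -46.81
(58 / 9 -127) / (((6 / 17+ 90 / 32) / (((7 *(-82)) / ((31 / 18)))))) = 38080 / 3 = 12693.33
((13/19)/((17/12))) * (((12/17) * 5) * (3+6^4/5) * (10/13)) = 343.81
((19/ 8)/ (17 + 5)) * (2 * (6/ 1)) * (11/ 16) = 57/ 64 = 0.89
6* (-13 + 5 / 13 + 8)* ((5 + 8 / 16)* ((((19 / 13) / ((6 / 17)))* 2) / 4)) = -53295 / 169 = -315.36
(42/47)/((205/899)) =37758/9635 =3.92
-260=-260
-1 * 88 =-88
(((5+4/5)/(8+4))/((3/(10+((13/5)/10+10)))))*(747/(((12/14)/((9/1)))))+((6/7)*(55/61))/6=21864265397/854000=25602.18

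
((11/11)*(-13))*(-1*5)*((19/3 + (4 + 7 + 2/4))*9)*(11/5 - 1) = 12519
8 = 8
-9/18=-1/2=-0.50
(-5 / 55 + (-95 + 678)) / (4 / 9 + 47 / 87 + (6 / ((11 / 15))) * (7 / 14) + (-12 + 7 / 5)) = -1195380 / 11329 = -105.52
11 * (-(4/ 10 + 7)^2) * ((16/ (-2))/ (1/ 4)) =19275.52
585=585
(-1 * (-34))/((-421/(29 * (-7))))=6902/421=16.39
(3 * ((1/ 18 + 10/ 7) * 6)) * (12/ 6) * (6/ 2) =1122/ 7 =160.29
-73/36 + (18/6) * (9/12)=2/9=0.22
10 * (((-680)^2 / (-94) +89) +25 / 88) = -99881605 / 2068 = -48298.65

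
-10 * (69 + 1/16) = -5525/8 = -690.62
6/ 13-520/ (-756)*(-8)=-12386/ 2457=-5.04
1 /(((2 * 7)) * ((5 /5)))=0.07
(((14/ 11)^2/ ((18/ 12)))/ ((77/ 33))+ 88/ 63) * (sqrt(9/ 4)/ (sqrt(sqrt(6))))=3544 * 6^(3/ 4)/ 7623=1.78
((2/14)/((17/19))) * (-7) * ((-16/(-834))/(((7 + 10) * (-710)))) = 76/42782115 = 0.00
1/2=0.50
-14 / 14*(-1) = 1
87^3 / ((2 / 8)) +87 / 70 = 184380927 / 70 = 2634013.24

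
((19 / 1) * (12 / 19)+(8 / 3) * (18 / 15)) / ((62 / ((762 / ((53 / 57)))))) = 1650492 / 8215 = 200.91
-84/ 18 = -14/ 3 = -4.67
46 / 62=23 / 31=0.74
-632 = -632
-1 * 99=-99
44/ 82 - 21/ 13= -575/ 533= -1.08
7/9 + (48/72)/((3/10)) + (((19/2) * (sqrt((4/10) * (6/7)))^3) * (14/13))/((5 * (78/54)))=4104 * sqrt(105)/147875 + 3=3.28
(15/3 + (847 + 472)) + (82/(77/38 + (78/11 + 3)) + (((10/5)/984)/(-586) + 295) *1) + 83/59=1627.17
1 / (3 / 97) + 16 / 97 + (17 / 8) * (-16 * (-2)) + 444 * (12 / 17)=2047613 / 4947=413.91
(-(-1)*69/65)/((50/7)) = 483/3250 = 0.15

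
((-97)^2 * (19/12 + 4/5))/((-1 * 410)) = -1345487/24600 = -54.69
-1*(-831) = 831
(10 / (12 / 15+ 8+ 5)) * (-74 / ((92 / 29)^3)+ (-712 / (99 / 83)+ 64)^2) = 27094399162515175 / 131650638768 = 205805.30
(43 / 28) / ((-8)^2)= 43 / 1792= 0.02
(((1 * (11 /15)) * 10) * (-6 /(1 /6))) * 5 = -1320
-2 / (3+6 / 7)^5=-33614 / 14348907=-0.00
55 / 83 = 0.66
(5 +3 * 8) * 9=261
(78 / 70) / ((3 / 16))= 208 / 35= 5.94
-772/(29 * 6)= -386/87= -4.44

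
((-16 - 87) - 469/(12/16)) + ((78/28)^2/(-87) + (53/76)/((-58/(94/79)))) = -9322189369/12797526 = -728.44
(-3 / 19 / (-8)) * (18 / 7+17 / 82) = 4785 / 87248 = 0.05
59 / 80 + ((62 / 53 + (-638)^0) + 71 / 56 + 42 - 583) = -15932961 / 29680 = -536.82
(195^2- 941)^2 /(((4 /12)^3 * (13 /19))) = 705489427728 /13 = 54268417517.54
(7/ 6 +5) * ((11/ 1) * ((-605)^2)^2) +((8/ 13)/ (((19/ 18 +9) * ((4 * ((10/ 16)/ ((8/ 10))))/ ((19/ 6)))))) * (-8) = 3207582561345934271/ 352950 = 9087923392395.34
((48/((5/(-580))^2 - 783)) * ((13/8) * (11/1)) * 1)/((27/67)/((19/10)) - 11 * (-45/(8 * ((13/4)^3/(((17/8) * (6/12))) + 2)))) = -22858890628288/42046255443135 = -0.54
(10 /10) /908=1 /908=0.00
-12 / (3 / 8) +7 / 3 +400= 1111 / 3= 370.33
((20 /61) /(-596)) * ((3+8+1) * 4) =-0.03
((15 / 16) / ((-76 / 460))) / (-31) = 1725 / 9424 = 0.18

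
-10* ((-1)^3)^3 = 10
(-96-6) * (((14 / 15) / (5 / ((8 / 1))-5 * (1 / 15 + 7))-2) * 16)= 115776 / 35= 3307.89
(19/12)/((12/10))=95/72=1.32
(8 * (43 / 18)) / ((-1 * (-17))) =172 / 153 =1.12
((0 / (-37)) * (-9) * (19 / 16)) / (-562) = 0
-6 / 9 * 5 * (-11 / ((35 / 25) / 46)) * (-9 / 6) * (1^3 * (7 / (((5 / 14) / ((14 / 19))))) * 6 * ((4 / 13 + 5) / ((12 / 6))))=-102647160 / 247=-415575.55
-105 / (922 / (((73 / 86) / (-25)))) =0.00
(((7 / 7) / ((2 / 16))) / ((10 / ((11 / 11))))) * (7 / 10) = 14 / 25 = 0.56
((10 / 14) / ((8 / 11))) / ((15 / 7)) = 11 / 24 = 0.46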